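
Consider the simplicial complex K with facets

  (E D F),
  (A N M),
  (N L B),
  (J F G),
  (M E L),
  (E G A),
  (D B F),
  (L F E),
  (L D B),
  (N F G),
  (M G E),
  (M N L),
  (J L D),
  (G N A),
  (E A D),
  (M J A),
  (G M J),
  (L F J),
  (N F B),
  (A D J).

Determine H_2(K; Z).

Fix the vertex order A < B < D < E < F < G < J < L < M < N and write every simplex with vertices in increasing order. Then dim K = 2 and the simplices of K are:

  0-simplices (10): A, B, D, E, F, G, J, L, M, N
  1-simplices (30): AD, AE, AG, AJ, AM, AN, BD, BF, BL, BN, DE, DF, DJ, DL, EF, EG, EL, EM, FG, FJ, FL, FN, GJ, GM, GN, JL, JM, LM, LN, MN
  2-simplices (20): ADE, ADJ, AEG, AGN, AJM, AMN, BDF, BDL, BFN, BLN, DEF, DJL, EFL, EGM, ELM, FGJ, FGN, FJL, GJM, LMN

so the chain groups are C_0 ≅ Z^10, C_1 ≅ Z^30, C_2 ≅ Z^20.

∂_1: C_1 → C_0 sends each edge [p,q] (with p < q) to q − p.
As a 10×30 matrix over Z this has rank 9, with invariant factors (1,1,1,1,1,1,1,1,1).

Boundary ∂_2: C_2 → C_1 sends each 2-simplex [p,q,r] to [q,r] − [p,r] + [p,q]. For instance
  ∂DEF = EF − DF + DE,
  ∂AGN = GN − AN + AG.
The 30×20 boundary matrix has rank 20 and Smith normal form diag(1,1,1,1,1,1,1,1,1,1,1,1,1,1,1,1,1,1,1,2).

Reading off H_k = ker ∂_k / im ∂_{k+1}:

  H_2: rank ker ∂_2 − rank ∂_3 = (20 − 20) − 0 = 0, and there is no ∂_3, so H_2 = 0.

(K is a triangulation of the Klein bottle.)

H_2 ≅ 0.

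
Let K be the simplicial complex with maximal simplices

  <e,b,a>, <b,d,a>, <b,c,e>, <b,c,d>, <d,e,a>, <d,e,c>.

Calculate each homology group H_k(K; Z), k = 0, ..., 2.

K has 5 vertices, 9 edges, 6 triangles.
rank ∂_0 = 0, rank ∂_1 = 4 ⇒ b_0 = 5 − 0 − 4 = 1; all invariant factors of ∂_1 are 1 so no torsion. So H_0 ≅ Z.
rank ∂_1 = 4, rank ∂_2 = 5 ⇒ b_1 = 9 − 4 − 5 = 0; all invariant factors of ∂_2 are 1 so no torsion. So H_1 ≅ 0.
rank ∂_2 = 5, rank ∂_3 = 0 ⇒ b_2 = 6 − 5 − 0 = 1. So H_2 ≅ Z.

H_0 = Z,  H_1 = 0,  H_2 = Z.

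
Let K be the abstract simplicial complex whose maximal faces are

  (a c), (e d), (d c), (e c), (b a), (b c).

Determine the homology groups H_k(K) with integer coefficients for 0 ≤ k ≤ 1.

H_0 = Z,  H_1 = Z^2.

Take the total order a < b < c < d < e on the vertex set. Then K (dimension 1) consists of the simplices:

  0-simplices (5): a, b, c, d, e
  1-simplices (6): ab, ac, bc, cd, ce, de

giving chain groups C_0 ≅ Z^5, C_1 ≅ Z^6.

∂_1: C_1 → C_0 is given by ∂[p,q] = [q] − [p].
This gives a 5×6 integer matrix of rank 4; reducing to Smith normal form yields diagonal entries (1,1,1,1).

Now H_k = ker ∂_k / im ∂_{k+1}, so:

  H_0: rank C_0 − rank ∂_1 = 5 − 4 = 1, and the invariant factors of ∂_1 are all 1, so H_0 ≅ Z.
  H_1: rank ker ∂_1 − rank ∂_2 = (6 − 4) − 0 = 2, and there is no ∂_2, so H_1 ≅ Z^2.

(K is a triangulation of a wedge of 2 circles.)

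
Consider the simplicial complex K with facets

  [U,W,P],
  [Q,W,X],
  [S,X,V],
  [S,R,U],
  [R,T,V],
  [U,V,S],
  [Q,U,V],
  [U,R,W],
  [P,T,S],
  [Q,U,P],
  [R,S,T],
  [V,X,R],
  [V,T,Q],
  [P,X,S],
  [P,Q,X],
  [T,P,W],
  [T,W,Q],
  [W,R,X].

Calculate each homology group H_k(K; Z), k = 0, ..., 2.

Fix the vertex order P < Q < R < S < T < U < V < W < X and write every simplex with vertices in increasing order. Then dim K = 2 and the simplices of K are:

  0-simplices (9): P, Q, R, S, T, U, V, W, X
  1-simplices (27): PQ, PS, PT, PU, PW, PX, QT, QU, QV, QW, QX, RS, RT, RU, RV, RW, RX, ST, SU, SV, SX, TV, TW, UV, UW, VX, WX
  2-simplices (18): PQU, PQX, PST, PSX, PTW, PUW, QTV, QTW, QUV, QWX, RST, RSU, RTV, RUW, RVX, RWX, SUV, SVX

so the chain groups are C_0 ≅ Z^9, C_1 ≅ Z^27, C_2 ≅ Z^18.

The boundary map ∂_1: C_1 → C_0 is given by ∂[p,q] = [q] − [p].
As a 9×27 matrix over Z this has rank 8, with invariant factors (1,1,1,1,1,1,1,1).

∂_2: C_2 → C_1 sends each 2-simplex [p,q,r] to [q,r] − [p,r] + [p,q]. For instance
  ∂RSU = SU − RU + RS,
  ∂PSX = SX − PX + PS.
As a 27×18 matrix over Z this has rank 18, with invariant factors (1,1,1,1,1,1,1,1,1,1,1,1,1,1,1,1,1,2).

From H_k ≅ ker(∂_k) / im(∂_{k+1}) we obtain:

  H_0: rank C_0 − rank ∂_1 = 9 − 8 = 1, and the invariant factors of ∂_1 are all 1, so H_0 ≅ Z.
  H_1: rank ker ∂_1 − rank ∂_2 = (27 − 8) − 18 = 1, and ∂_2 has invariant factor 2 > 1, so H_1 ≅ Z ⊕ Z/2.
  H_2: rank ker ∂_2 − rank ∂_3 = (18 − 18) − 0 = 0, and there is no ∂_3, so H_2 ≅ 0.

As a check, the Euler characteristic is 9 − 27 + 18 = 0, which agrees with 1 − 1 + 0 = 0.

H_0 ≅ Z,  H_1 ≅ Z ⊕ Z/2,  H_2 = 0.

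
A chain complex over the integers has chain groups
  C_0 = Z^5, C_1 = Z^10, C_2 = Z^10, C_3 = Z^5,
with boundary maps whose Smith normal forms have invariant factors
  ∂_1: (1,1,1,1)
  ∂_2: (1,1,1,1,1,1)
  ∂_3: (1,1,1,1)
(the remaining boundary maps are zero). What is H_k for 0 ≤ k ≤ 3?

H_0: b_0 = 5 − 0 − 4 = 1; torsion from ∂_1 factors > 1: none. So H_0 ≅ Z.
H_1: b_1 = 10 − 4 − 6 = 0; torsion from ∂_2 factors > 1: none. So H_1 ≅ 0.
H_2: b_2 = 10 − 6 − 4 = 0; torsion from ∂_3 factors > 1: none. So H_2 ≅ 0.
H_3: b_3 = 5 − 4 − 0 = 1; torsion from ∂_4 factors > 1: none. So H_3 ≅ Z.

H_0 ≅ Z,  H_1 = 0,  H_2 = 0,  H_3 ≅ Z.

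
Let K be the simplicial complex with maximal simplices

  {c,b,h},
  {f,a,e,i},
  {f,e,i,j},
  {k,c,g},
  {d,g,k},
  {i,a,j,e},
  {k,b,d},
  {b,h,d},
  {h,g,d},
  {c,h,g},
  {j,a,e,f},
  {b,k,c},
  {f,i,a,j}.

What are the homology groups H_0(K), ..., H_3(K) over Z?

Fix the vertex order a < b < c < d < e < f < g < h < i < j < k and write every simplex with vertices in increasing order. Then dim K = 3 and the simplices of K are:

  0-simplices (11): a, b, c, d, e, f, g, h, i, j, k
  1-simplices (22): ae, af, ai, aj, bc, bd, bh, bk, cg, ch, ck, dg, dh, dk, ef, ei, ej, fi, fj, gh, gk, ij
  2-simplices (18): aef, aei, aej, afi, afj, aij, bch, bck, bdh, bdk, cgh, cgk, dgh, dgk, efi, efj, eij, fij
  3-simplices (5): aefi, aefj, aeij, afij, efij

so the chain groups are C_0 ≅ Z^11, C_1 ≅ Z^22, C_2 ≅ Z^18, C_3 ≅ Z^5.

The boundary map ∂_1: C_1 → C_0 is given by ∂[p,q] = [q] − [p]. For instance
  ∂ch = h − c.
As a 11×22 matrix over Z this has rank 9, with invariant factors (1,1,1,1,1,1,1,1,1).

∂_2: C_2 → C_1 sends each 2-simplex [p,q,r] to [q,r] − [p,r] + [p,q]. For instance
  ∂eij = ij − ej + ei,
  ∂aij = ij − aj + ai.
The 22×18 boundary matrix has rank 13 and Smith normal form diag(1,1,1,1,1,1,1,1,1,1,1,1,1).

The boundary map ∂_3: C_3 → C_2 sends each 3-simplex σ to the alternating sum Σ_i (−1)^i (σ with its i-th vertex removed). For instance
  ∂efij = fij − eij + efj − efi,
  ∂afij = fij − aij + afj − afi.
This gives a 18×5 integer matrix of rank 4; reducing to Smith normal form yields diagonal entries (1,1,1,1).

From H_k ≅ ker(∂_k) / im(∂_{k+1}) we obtain:

  H_0: rank C_0 − rank ∂_1 = 11 − 9 = 2, and the invariant factors of ∂_1 are all 1, so H_0 ≅ Z^2.
  H_1: rank ker ∂_1 − rank ∂_2 = (22 − 9) − 13 = 0, and the invariant factors of ∂_2 are all 1, so H_1 ≅ 0.
  H_2: rank ker ∂_2 − rank ∂_3 = (18 − 13) − 4 = 1, and the invariant factors of ∂_3 are all 1, so H_2 ≅ Z.
  H_3: rank ker ∂_3 − rank ∂_4 = (5 − 4) − 0 = 1, and there is no ∂_4, so H_3 ≅ Z.

H_0 = Z^2,  H_1 = 0,  H_2 = Z,  H_3 = Z.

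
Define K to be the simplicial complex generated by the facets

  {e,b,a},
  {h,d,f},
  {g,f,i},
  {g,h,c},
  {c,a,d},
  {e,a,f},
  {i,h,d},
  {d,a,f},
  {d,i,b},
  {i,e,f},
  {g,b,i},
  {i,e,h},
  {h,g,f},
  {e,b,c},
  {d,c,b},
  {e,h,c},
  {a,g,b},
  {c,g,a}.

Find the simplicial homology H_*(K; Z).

H_0 = Z,  H_1 = Z ⊕ Z/2,  H_2 = 0.

Order the vertices as a < b < c < d < e < f < g < h < i. Listing each simplex with vertices in this order, K has dimension 2 with simplices:

  0-simplices (9): a, b, c, d, e, f, g, h, i
  1-simplices (27): ab, ac, ad, ae, af, ag, bc, bd, be, bg, bi, cd, ce, cg, ch, df, dh, di, ef, eh, ei, fg, fh, fi, gh, gi, hi
  2-simplices (18): abe, abg, acd, acg, adf, aef, bcd, bce, bdi, bgi, ceh, cgh, dfh, dhi, efi, ehi, fgh, fgi

so the chain groups are C_0 ≅ Z^9, C_1 ≅ Z^27, C_2 ≅ Z^18.

∂_1: C_1 → C_0 maps an edge to its endpoints' difference, ∂[p,q] = q − p. For instance
  ∂ag = g − a.
The 9×27 boundary matrix has rank 8 and Smith normal form diag(1,1,1,1,1,1,1,1).

Boundary ∂_2: C_2 → C_1 acts by ∂[p,q,r] = [q,r] − [p,r] + [p,q]. For instance
  ∂acd = cd − ad + ac,
  ∂abe = be − ae + ab.
The resulting 27×18 matrix has rank 18, and its Smith normal form has invariant factors (1,1,1,1,1,1,1,1,1,1,1,1,1,1,1,1,1,2).

From H_k ≅ ker(∂_k) / im(∂_{k+1}) we obtain:

  H_0: rank C_0 − rank ∂_1 = 9 − 8 = 1, and the invariant factors of ∂_1 are all 1, so H_0 ≅ Z.
  H_1: rank ker ∂_1 − rank ∂_2 = (27 − 8) − 18 = 1, and ∂_2 has invariant factor 2 > 1, so H_1 ≅ Z ⊕ Z/2.
  H_2: rank ker ∂_2 − rank ∂_3 = (18 − 18) − 0 = 0, and there is no ∂_3, so H_2 ≅ 0.

(K is a triangulation of the Klein bottle.)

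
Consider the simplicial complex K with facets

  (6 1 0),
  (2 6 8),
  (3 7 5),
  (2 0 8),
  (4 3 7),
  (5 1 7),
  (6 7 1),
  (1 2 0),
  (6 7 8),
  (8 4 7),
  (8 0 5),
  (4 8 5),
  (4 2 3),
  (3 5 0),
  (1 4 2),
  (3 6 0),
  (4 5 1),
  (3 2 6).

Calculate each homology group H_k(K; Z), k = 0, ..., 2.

H_0 ≅ Z,  H_1 ≅ Z ⊕ Z/2,  H_2 = 0.

K has 9 vertices, 27 edges, 18 triangles.
rank ∂_0 = 0, rank ∂_1 = 8 ⇒ b_0 = 9 − 0 − 8 = 1; all invariant factors of ∂_1 are 1 so no torsion. So H_0 = Z.
rank ∂_1 = 8, rank ∂_2 = 18 ⇒ b_1 = 27 − 8 − 18 = 1; ∂_2 has invariant factor(s) [2] giving torsion. So H_1 = Z ⊕ Z/2.
rank ∂_2 = 18, rank ∂_3 = 0 ⇒ b_2 = 18 − 18 − 0 = 0. So H_2 = 0.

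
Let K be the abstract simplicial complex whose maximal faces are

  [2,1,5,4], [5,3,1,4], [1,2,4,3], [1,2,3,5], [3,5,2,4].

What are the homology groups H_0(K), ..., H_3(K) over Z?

H_0 = Z,  H_1 = 0,  H_2 = 0,  H_3 = Z.

Take the total order 1 < 2 < 3 < 4 < 5 on the vertex set. Then K (dimension 3) consists of the simplices:

  0-simplices (5): [1], [2], [3], [4], [5]
  1-simplices (10): [1,2], [1,3], [1,4], [1,5], [2,3], [2,4], [2,5], [3,4], [3,5], [4,5]
  2-simplices (10): [1,2,3], [1,2,4], [1,2,5], [1,3,4], [1,3,5], [1,4,5], [2,3,4], [2,3,5], [2,4,5], [3,4,5]
  3-simplices (5): [1,2,3,4], [1,2,3,5], [1,2,4,5], [1,3,4,5], [2,3,4,5]

so the chain groups are C_0 ≅ Z^5, C_1 ≅ Z^10, C_2 ≅ Z^10, C_3 ≅ Z^5.

Boundary ∂_1: C_1 → C_0 maps an edge to its endpoints' difference, ∂[p,q] = q − p. For instance
  ∂[1,3] = [3] − [1].
The 5×10 boundary matrix has rank 4 and Smith normal form diag(1,1,1,1).

The boundary map ∂_2: C_2 → C_1 acts by ∂[p,q,r] = [q,r] − [p,r] + [p,q]. For instance
  ∂[1,4,5] = [4,5] − [1,5] + [1,4],
  ∂[1,2,4] = [2,4] − [1,4] + [1,2].
As a 10×10 matrix over Z this has rank 6, with invariant factors (1,1,1,1,1,1).

The boundary map ∂_3: C_3 → C_2 sends each 3-simplex σ to the alternating sum Σ_i (−1)^i (σ with its i-th vertex removed). For instance
  ∂[1,2,3,5] = [2,3,5] − [1,3,5] + [1,2,5] − [1,2,3],
  ∂[2,3,4,5] = [3,4,5] − [2,4,5] + [2,3,5] − [2,3,4].
This gives a 10×5 integer matrix of rank 4; reducing to Smith normal form yields diagonal entries (1,1,1,1).

Now H_k = ker ∂_k / im ∂_{k+1}, so:

  H_0: rank C_0 − rank ∂_1 = 5 − 4 = 1, and the invariant factors of ∂_1 are all 1, so H_0 = Z.
  H_1: rank ker ∂_1 − rank ∂_2 = (10 − 4) − 6 = 0, and the invariant factors of ∂_2 are all 1, so H_1 = 0.
  H_2: rank ker ∂_2 − rank ∂_3 = (10 − 6) − 4 = 0, and the invariant factors of ∂_3 are all 1, so H_2 = 0.
  H_3: rank ker ∂_3 − rank ∂_4 = (5 − 4) − 0 = 1, and there is no ∂_4, so H_3 = Z.

(K is a triangulation of the 3-sphere S^3.)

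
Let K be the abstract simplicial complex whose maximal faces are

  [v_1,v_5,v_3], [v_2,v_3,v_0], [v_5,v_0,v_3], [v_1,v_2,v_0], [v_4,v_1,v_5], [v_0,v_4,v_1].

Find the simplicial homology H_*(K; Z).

Take the total order v_0 < v_1 < v_2 < v_3 < v_4 < v_5 on the vertex set. Then K (dimension 2) consists of the simplices:

  0-simplices (6): [v_0], [v_1], [v_2], [v_3], [v_4], [v_5]
  1-simplices (12): [v_0,v_1], [v_0,v_2], [v_0,v_3], [v_0,v_4], [v_0,v_5], [v_1,v_2], [v_1,v_3], [v_1,v_4], [v_1,v_5], [v_2,v_3], [v_3,v_5], [v_4,v_5]
  2-simplices (6): [v_0,v_1,v_2], [v_0,v_1,v_4], [v_0,v_2,v_3], [v_0,v_3,v_5], [v_1,v_3,v_5], [v_1,v_4,v_5]

so the chain groups are C_0 ≅ Z^6, C_1 ≅ Z^12, C_2 ≅ Z^6.

∂_1: C_1 → C_0 is given by ∂[p,q] = [q] − [p].
The 6×12 boundary matrix has rank 5 and Smith normal form diag(1,1,1,1,1).

Boundary ∂_2: C_2 → C_1 sends each 2-simplex [p,q,r] to [q,r] − [p,r] + [p,q]. For instance
  ∂[v_1,v_3,v_5] = [v_3,v_5] − [v_1,v_5] + [v_1,v_3],
  ∂[v_0,v_1,v_2] = [v_1,v_2] − [v_0,v_2] + [v_0,v_1].
As a 12×6 matrix over Z this has rank 6, with invariant factors (1,1,1,1,1,1).

From H_k ≅ ker(∂_k) / im(∂_{k+1}) we obtain:

  H_0: rank C_0 − rank ∂_1 = 6 − 5 = 1, and the invariant factors of ∂_1 are all 1, so H_0 ≅ Z.
  H_1: rank ker ∂_1 − rank ∂_2 = (12 − 5) − 6 = 1, and the invariant factors of ∂_2 are all 1, so H_1 ≅ Z.
  H_2: rank ker ∂_2 − rank ∂_3 = (6 − 6) − 0 = 0, and there is no ∂_3, so H_2 ≅ 0.

H_0 = Z,  H_1 = Z,  H_2 = 0.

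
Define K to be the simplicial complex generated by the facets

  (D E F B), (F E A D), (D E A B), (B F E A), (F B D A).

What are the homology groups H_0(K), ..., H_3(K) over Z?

H_0 = Z,  H_1 = 0,  H_2 = 0,  H_3 = Z.

Order the vertices as A < B < D < E < F. Listing each simplex with vertices in this order, K has dimension 3 with simplices:

  0-simplices (5): A, B, D, E, F
  1-simplices (10): AB, AD, AE, AF, BD, BE, BF, DE, DF, EF
  2-simplices (10): ABD, ABE, ABF, ADE, ADF, AEF, BDE, BDF, BEF, DEF
  3-simplices (5): ABDE, ABDF, ABEF, ADEF, BDEF

so the chain groups are C_0 ≅ Z^5, C_1 ≅ Z^10, C_2 ≅ Z^10, C_3 ≅ Z^5.

∂_1: C_1 → C_0 is given by ∂[p,q] = [q] − [p].
As a 5×10 matrix over Z this has rank 4, with invariant factors (1,1,1,1).

Boundary ∂_2: C_2 → C_1 maps a triangle to the signed sum of its edges. For instance
  ∂ADF = DF − AF + AD,
  ∂ADE = DE − AE + AD.
This gives a 10×10 integer matrix of rank 6; reducing to Smith normal form yields diagonal entries (1,1,1,1,1,1).

Boundary ∂_3: C_3 → C_2 sends each 3-simplex σ to the alternating sum Σ_i (−1)^i (σ with its i-th vertex removed). For instance
  ∂ABDF = BDF − ADF + ABF − ABD,
  ∂ABEF = BEF − AEF + ABF − ABE.
The 10×5 boundary matrix has rank 4 and Smith normal form diag(1,1,1,1).

From H_k ≅ ker(∂_k) / im(∂_{k+1}) we obtain:

  H_0: rank C_0 − rank ∂_1 = 5 − 4 = 1, and the invariant factors of ∂_1 are all 1, so H_0 ≅ Z.
  H_1: rank ker ∂_1 − rank ∂_2 = (10 − 4) − 6 = 0, and the invariant factors of ∂_2 are all 1, so H_1 ≅ 0.
  H_2: rank ker ∂_2 − rank ∂_3 = (10 − 6) − 4 = 0, and the invariant factors of ∂_3 are all 1, so H_2 ≅ 0.
  H_3: rank ker ∂_3 − rank ∂_4 = (5 − 4) − 0 = 1, and there is no ∂_4, so H_3 ≅ Z.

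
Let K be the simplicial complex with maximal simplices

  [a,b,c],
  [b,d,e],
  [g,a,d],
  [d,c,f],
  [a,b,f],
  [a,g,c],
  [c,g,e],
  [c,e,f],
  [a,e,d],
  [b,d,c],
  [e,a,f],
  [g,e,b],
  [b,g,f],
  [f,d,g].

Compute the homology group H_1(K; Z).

H_1 ≅ Z^2.

Order the vertices as a < b < c < d < e < f < g. Listing each simplex with vertices in this order, K has dimension 2 with simplices:

  0-simplices (7): a, b, c, d, e, f, g
  1-simplices (21): ab, ac, ad, ae, af, ag, bc, bd, be, bf, bg, cd, ce, cf, cg, de, df, dg, ef, eg, fg
  2-simplices (14): abc, abf, acg, ade, adg, aef, bcd, bde, beg, bfg, cdf, cef, ceg, dfg

so the chain groups are C_0 ≅ Z^7, C_1 ≅ Z^21, C_2 ≅ Z^14.

Boundary ∂_1: C_1 → C_0 maps an edge to its endpoints' difference, ∂[p,q] = q − p.
As a 7×21 matrix over Z this has rank 6, with invariant factors (1,1,1,1,1,1).

The boundary map ∂_2: C_2 → C_1 acts by ∂[p,q,r] = [q,r] − [p,r] + [p,q]. For instance
  ∂bcd = cd − bd + bc,
  ∂bfg = fg − bg + bf.
The resulting 21×14 matrix has rank 13, and its Smith normal form has invariant factors (1,1,1,1,1,1,1,1,1,1,1,1,1).

Now H_k = ker ∂_k / im ∂_{k+1}, so:

  H_1: rank ker ∂_1 − rank ∂_2 = (21 − 6) − 13 = 2, and the invariant factors of ∂_2 are all 1, so H_1 ≅ Z^2.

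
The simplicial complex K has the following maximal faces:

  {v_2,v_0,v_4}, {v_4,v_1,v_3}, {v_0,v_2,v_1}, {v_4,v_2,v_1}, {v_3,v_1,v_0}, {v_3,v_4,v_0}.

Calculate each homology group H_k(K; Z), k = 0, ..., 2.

We work with the vertex ordering v_0 < v_1 < v_2 < v_3 < v_4. The simplices of K, each written with vertices in increasing order, are:

  0-simplices (5): [v_0], [v_1], [v_2], [v_3], [v_4]
  1-simplices (9): [v_0,v_1], [v_0,v_2], [v_0,v_3], [v_0,v_4], [v_1,v_2], [v_1,v_3], [v_1,v_4], [v_2,v_4], [v_3,v_4]
  2-simplices (6): [v_0,v_1,v_2], [v_0,v_1,v_3], [v_0,v_2,v_4], [v_0,v_3,v_4], [v_1,v_2,v_4], [v_1,v_3,v_4]

giving chain groups C_0 ≅ Z^5, C_1 ≅ Z^9, C_2 ≅ Z^6.

The boundary map ∂_1: C_1 → C_0 is given by ∂[p,q] = [q] − [p]. For instance
  ∂[v_1,v_4] = [v_4] − [v_1].
As a 5×9 matrix over Z this has rank 4, with invariant factors (1,1,1,1).

Boundary ∂_2: C_2 → C_1 maps a triangle to the signed sum of its edges. For instance
  ∂[v_0,v_3,v_4] = [v_3,v_4] − [v_0,v_4] + [v_0,v_3],
  ∂[v_0,v_1,v_3] = [v_1,v_3] − [v_0,v_3] + [v_0,v_1].
This gives a 9×6 integer matrix of rank 5; reducing to Smith normal form yields diagonal entries (1,1,1,1,1).

From H_k ≅ ker(∂_k) / im(∂_{k+1}) we obtain:

  H_0: rank C_0 − rank ∂_1 = 5 − 4 = 1, and the invariant factors of ∂_1 are all 1, so H_0 ≅ Z.
  H_1: rank ker ∂_1 − rank ∂_2 = (9 − 4) − 5 = 0, and the invariant factors of ∂_2 are all 1, so H_1 ≅ 0.
  H_2: rank ker ∂_2 − rank ∂_3 = (6 − 5) − 0 = 1, and there is no ∂_3, so H_2 ≅ Z.

H_0 = Z,  H_1 = 0,  H_2 = Z.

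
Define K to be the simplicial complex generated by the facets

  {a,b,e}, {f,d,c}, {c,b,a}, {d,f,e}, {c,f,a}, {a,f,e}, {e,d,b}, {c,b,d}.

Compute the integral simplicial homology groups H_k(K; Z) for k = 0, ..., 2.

Order the vertices as a < b < c < d < e < f. Listing each simplex with vertices in this order, K has dimension 2 with simplices:

  0-simplices (6): a, b, c, d, e, f
  1-simplices (12): ab, ac, ae, af, bc, bd, be, cd, cf, de, df, ef
  2-simplices (8): abc, abe, acf, aef, bcd, bde, cdf, def

giving chain groups C_0 ≅ Z^6, C_1 ≅ Z^12, C_2 ≅ Z^8.

∂_1: C_1 → C_0 is given by ∂[p,q] = [q] − [p]. For instance
  ∂ac = c − a.
The resulting 6×12 matrix has rank 5, and its Smith normal form has invariant factors (1,1,1,1,1).

The boundary map ∂_2: C_2 → C_1 sends each 2-simplex [p,q,r] to [q,r] − [p,r] + [p,q]. For instance
  ∂bcd = cd − bd + bc,
  ∂abc = bc − ac + ab.
This gives a 12×8 integer matrix of rank 7; reducing to Smith normal form yields diagonal entries (1,1,1,1,1,1,1).

Computing H_k = (kernel of ∂_k) / (image of ∂_{k+1}):

  H_0: rank C_0 − rank ∂_1 = 6 − 5 = 1, and the invariant factors of ∂_1 are all 1, so H_0 ≅ Z.
  H_1: rank ker ∂_1 − rank ∂_2 = (12 − 5) − 7 = 0, and the invariant factors of ∂_2 are all 1, so H_1 ≅ 0.
  H_2: rank ker ∂_2 − rank ∂_3 = (8 − 7) − 0 = 1, and there is no ∂_3, so H_2 ≅ Z.

H_0 ≅ Z,  H_1 = 0,  H_2 ≅ Z.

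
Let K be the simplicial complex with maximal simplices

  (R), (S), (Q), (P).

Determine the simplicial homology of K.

We work with the vertex ordering P < Q < R < S. The simplices of K, each written with vertices in increasing order, are:

  0-simplices (4): P, Q, R, S

Hence C_0 ≅ Z^4.

From H_k ≅ ker(∂_k) / im(∂_{k+1}) we obtain:

  H_0: rank C_0 − rank ∂_1 = 4 − 0 = 4, and there is no ∂_1, so H_0 = Z^4.

H_0 ≅ Z^4.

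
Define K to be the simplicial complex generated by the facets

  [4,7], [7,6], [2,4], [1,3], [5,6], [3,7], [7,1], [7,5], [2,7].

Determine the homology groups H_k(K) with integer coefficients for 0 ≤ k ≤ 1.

H_0 ≅ Z,  H_1 ≅ Z^3.

We work with the vertex ordering 1 < 2 < 3 < 4 < 5 < 6 < 7. The simplices of K, each written with vertices in increasing order, are:

  0-simplices (7): [1], [2], [3], [4], [5], [6], [7]
  1-simplices (9): [1,3], [1,7], [2,4], [2,7], [3,7], [4,7], [5,6], [5,7], [6,7]

so the chain groups are C_0 ≅ Z^7, C_1 ≅ Z^9.

Boundary ∂_1: C_1 → C_0 is given by ∂[p,q] = [q] − [p].
As a 7×9 matrix over Z this has rank 6, with invariant factors (1,1,1,1,1,1).

Now H_k = ker ∂_k / im ∂_{k+1}, so:

  H_0: rank C_0 − rank ∂_1 = 7 − 6 = 1, and the invariant factors of ∂_1 are all 1, so H_0 = Z.
  H_1: rank ker ∂_1 − rank ∂_2 = (9 − 6) − 0 = 3, and there is no ∂_2, so H_1 = Z^3.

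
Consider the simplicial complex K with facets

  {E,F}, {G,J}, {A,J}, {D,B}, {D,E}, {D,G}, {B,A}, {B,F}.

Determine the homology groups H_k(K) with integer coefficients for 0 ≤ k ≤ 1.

K has 7 vertices, 8 edges.
rank ∂_0 = 0, rank ∂_1 = 6 ⇒ b_0 = 7 − 0 − 6 = 1; all invariant factors of ∂_1 are 1 so no torsion. So H_0 = Z.
rank ∂_1 = 6, rank ∂_2 = 0 ⇒ b_1 = 8 − 6 − 0 = 2. So H_1 = Z^2.

H_0 = Z,  H_1 = Z^2.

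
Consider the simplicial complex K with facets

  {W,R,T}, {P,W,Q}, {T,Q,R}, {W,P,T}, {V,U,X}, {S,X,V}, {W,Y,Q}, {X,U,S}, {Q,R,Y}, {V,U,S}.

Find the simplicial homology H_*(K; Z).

H_0 ≅ Z^2,  H_1 ≅ Z,  H_2 ≅ Z.

We work with the vertex ordering P < Q < R < S < T < U < V < W < X < Y. The simplices of K, each written with vertices in increasing order, are:

  0-simplices (10): P, Q, R, S, T, U, V, W, X, Y
  1-simplices (18): PQ, PT, PW, QR, QT, QW, QY, RT, RW, RY, SU, SV, SX, TW, UV, UX, VX, WY
  2-simplices (10): PQW, PTW, QRT, QRY, QWY, RTW, SUV, SUX, SVX, UVX

Hence C_0 ≅ Z^10, C_1 ≅ Z^18, C_2 ≅ Z^10.

The boundary map ∂_1: C_1 → C_0 is given by ∂[p,q] = [q] − [p]. For instance
  ∂SU = U − S.
The 10×18 boundary matrix has rank 8 and Smith normal form diag(1,1,1,1,1,1,1,1).

∂_2: C_2 → C_1 sends each 2-simplex [p,q,r] to [q,r] − [p,r] + [p,q]. For instance
  ∂SUV = UV − SV + SU,
  ∂QWY = WY − QY + QW.
The 18×10 boundary matrix has rank 9 and Smith normal form diag(1,1,1,1,1,1,1,1,1).

Now H_k = ker ∂_k / im ∂_{k+1}, so:

  H_0: rank C_0 − rank ∂_1 = 10 − 8 = 2, and the invariant factors of ∂_1 are all 1, so H_0 ≅ Z^2.
  H_1: rank ker ∂_1 − rank ∂_2 = (18 − 8) − 9 = 1, and the invariant factors of ∂_2 are all 1, so H_1 ≅ Z.
  H_2: rank ker ∂_2 − rank ∂_3 = (10 − 9) − 0 = 1, and there is no ∂_3, so H_2 ≅ Z.

(K is a triangulation of the disjoint union of the 2-sphere S^2 and the cylinder S^1 x I.)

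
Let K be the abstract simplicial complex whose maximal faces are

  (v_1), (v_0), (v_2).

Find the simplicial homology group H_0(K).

We work with the vertex ordering v_0 < v_1 < v_2. The simplices of K, each written with vertices in increasing order, are:

  0-simplices (3): [v_0], [v_1], [v_2]

Hence C_0 ≅ Z^3.

Computing H_k = (kernel of ∂_k) / (image of ∂_{k+1}):

  H_0: rank C_0 − rank ∂_1 = 3 − 0 = 3, and there is no ∂_1, so H_0 ≅ Z^3.

H_0 ≅ Z^3.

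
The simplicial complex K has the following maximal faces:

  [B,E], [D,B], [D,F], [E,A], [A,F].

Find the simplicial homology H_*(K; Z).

H_0 ≅ Z,  H_1 ≅ Z.

We work with the vertex ordering A < B < D < E < F. The simplices of K, each written with vertices in increasing order, are:

  0-simplices (5): A, B, D, E, F
  1-simplices (5): AE, AF, BD, BE, DF

giving chain groups C_0 ≅ Z^5, C_1 ≅ Z^5.

Boundary ∂_1: C_1 → C_0 is given by ∂[p,q] = [q] − [p]. For instance
  ∂DF = F − D.
The resulting 5×5 matrix has rank 4, and its Smith normal form has invariant factors (1,1,1,1).

Computing H_k = (kernel of ∂_k) / (image of ∂_{k+1}):

  H_0: rank C_0 − rank ∂_1 = 5 − 4 = 1, and the invariant factors of ∂_1 are all 1, so H_0 = Z.
  H_1: rank ker ∂_1 − rank ∂_2 = (5 − 4) − 0 = 1, and there is no ∂_2, so H_1 = Z.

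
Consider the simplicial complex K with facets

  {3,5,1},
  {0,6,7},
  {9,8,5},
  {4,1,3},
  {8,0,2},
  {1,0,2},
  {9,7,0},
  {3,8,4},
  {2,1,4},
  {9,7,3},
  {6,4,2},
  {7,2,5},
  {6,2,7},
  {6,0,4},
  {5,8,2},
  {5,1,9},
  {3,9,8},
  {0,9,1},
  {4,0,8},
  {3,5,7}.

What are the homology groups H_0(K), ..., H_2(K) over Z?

Fix the vertex order 0 < 1 < 2 < 3 < 4 < 5 < 6 < 7 < 8 < 9 and write every simplex with vertices in increasing order. Then dim K = 2 and the simplices of K are:

  0-simplices (10): [0], [1], [2], [3], [4], [5], [6], [7], [8], [9]
  1-simplices (30): (30 of them)
  2-simplices (20): (20 of them)

so the chain groups are C_0 ≅ Z^10, C_1 ≅ Z^30, C_2 ≅ Z^20.

∂_1: C_1 → C_0 sends each edge [p,q] (with p < q) to q − p. For instance
  ∂[7,9] = [9] − [7].
The resulting 10×30 matrix has rank 9, and its Smith normal form has invariant factors (1,1,1,1,1,1,1,1,1).

∂_2: C_2 → C_1 maps a triangle to the signed sum of its edges. For instance
  ∂[0,1,9] = [1,9] − [0,9] + [0,1],
  ∂[0,6,7] = [6,7] − [0,7] + [0,6].
As a 30×20 matrix over Z this has rank 20, with invariant factors (1,1,1,1,1,1,1,1,1,1,1,1,1,1,1,1,1,1,1,2).

Now H_k = ker ∂_k / im ∂_{k+1}, so:

  H_0: rank C_0 − rank ∂_1 = 10 − 9 = 1, and the invariant factors of ∂_1 are all 1, so H_0 = Z.
  H_1: rank ker ∂_1 − rank ∂_2 = (30 − 9) − 20 = 1, and ∂_2 has invariant factor 2 > 1, so H_1 = Z ⊕ Z/2Z.
  H_2: rank ker ∂_2 − rank ∂_3 = (20 − 20) − 0 = 0, and there is no ∂_3, so H_2 = 0.

H_0 = Z,  H_1 = Z ⊕ Z/2Z,  H_2 = 0.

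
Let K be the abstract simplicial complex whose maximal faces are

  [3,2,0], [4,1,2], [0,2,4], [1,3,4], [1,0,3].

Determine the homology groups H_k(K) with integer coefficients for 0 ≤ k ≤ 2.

H_0 ≅ Z,  H_1 ≅ Z,  H_2 = 0.

Fix the vertex order 0 < 1 < 2 < 3 < 4 and write every simplex with vertices in increasing order. Then dim K = 2 and the simplices of K are:

  0-simplices (5): [0], [1], [2], [3], [4]
  1-simplices (10): [0,1], [0,2], [0,3], [0,4], [1,2], [1,3], [1,4], [2,3], [2,4], [3,4]
  2-simplices (5): [0,1,3], [0,2,3], [0,2,4], [1,2,4], [1,3,4]

so the chain groups are C_0 ≅ Z^5, C_1 ≅ Z^10, C_2 ≅ Z^5.

The boundary map ∂_1: C_1 → C_0 sends each edge [p,q] (with p < q) to q − p. For instance
  ∂[1,3] = [3] − [1].
The resulting 5×10 matrix has rank 4, and its Smith normal form has invariant factors (1,1,1,1).

Boundary ∂_2: C_2 → C_1 maps a triangle to the signed sum of its edges. For instance
  ∂[0,2,3] = [2,3] − [0,3] + [0,2],
  ∂[0,2,4] = [2,4] − [0,4] + [0,2].
This gives a 10×5 integer matrix of rank 5; reducing to Smith normal form yields diagonal entries (1,1,1,1,1).

From H_k ≅ ker(∂_k) / im(∂_{k+1}) we obtain:

  H_0: rank C_0 − rank ∂_1 = 5 − 4 = 1, and the invariant factors of ∂_1 are all 1, so H_0 = Z.
  H_1: rank ker ∂_1 − rank ∂_2 = (10 − 4) − 5 = 1, and the invariant factors of ∂_2 are all 1, so H_1 = Z.
  H_2: rank ker ∂_2 − rank ∂_3 = (5 − 5) − 0 = 0, and there is no ∂_3, so H_2 = 0.

As a check, the Euler characteristic is 5 − 10 + 5 = 0, which agrees with 1 − 1 + 0 = 0.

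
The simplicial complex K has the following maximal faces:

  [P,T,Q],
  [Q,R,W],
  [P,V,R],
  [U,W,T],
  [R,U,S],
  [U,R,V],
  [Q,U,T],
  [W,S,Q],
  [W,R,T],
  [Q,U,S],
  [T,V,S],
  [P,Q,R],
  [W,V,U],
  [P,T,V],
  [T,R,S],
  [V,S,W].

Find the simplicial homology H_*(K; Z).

Take the total order P < Q < R < S < T < U < V < W on the vertex set. Then K (dimension 2) consists of the simplices:

  0-simplices (8): P, Q, R, S, T, U, V, W
  1-simplices (24): PQ, PR, PT, PV, QR, QS, QT, QU, QW, RS, RT, RU, RV, RW, ST, SU, SV, SW, TU, TV, TW, UV, UW, VW
  2-simplices (16): PQR, PQT, PRV, PTV, QRW, QSU, QSW, QTU, RST, RSU, RTW, RUV, STV, SVW, TUW, UVW

giving chain groups C_0 ≅ Z^8, C_1 ≅ Z^24, C_2 ≅ Z^16.

∂_1: C_1 → C_0 is given by ∂[p,q] = [q] − [p]. For instance
  ∂SV = V − S.
The 8×24 boundary matrix has rank 7 and Smith normal form diag(1,1,1,1,1,1,1).

The boundary map ∂_2: C_2 → C_1 maps a triangle to the signed sum of its edges. For instance
  ∂STV = TV − SV + ST,
  ∂RTW = TW − RW + RT.
The 24×16 boundary matrix has rank 15 and Smith normal form diag(1,1,1,1,1,1,1,1,1,1,1,1,1,1,1).

Reading off H_k = ker ∂_k / im ∂_{k+1}:

  H_0: rank C_0 − rank ∂_1 = 8 − 7 = 1, and the invariant factors of ∂_1 are all 1, so H_0 = Z.
  H_1: rank ker ∂_1 − rank ∂_2 = (24 − 7) − 15 = 2, and the invariant factors of ∂_2 are all 1, so H_1 = Z^2.
  H_2: rank ker ∂_2 − rank ∂_3 = (16 − 15) − 0 = 1, and there is no ∂_3, so H_2 = Z.

As a check, the Euler characteristic is 8 − 24 + 16 = 0, which agrees with 1 − 2 + 1 = 0.

H_0 ≅ Z,  H_1 ≅ Z^2,  H_2 ≅ Z.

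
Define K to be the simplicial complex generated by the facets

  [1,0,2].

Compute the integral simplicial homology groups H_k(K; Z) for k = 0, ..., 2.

H_0 = Z,  H_1 = 0,  H_2 = 0.

Take the total order 0 < 1 < 2 on the vertex set. Then K (dimension 2) consists of the simplices:

  0-simplices (3): [0], [1], [2]
  1-simplices (3): [0,1], [0,2], [1,2]
  2-simplices (1): [0,1,2]

so the chain groups are C_0 ≅ Z^3, C_1 ≅ Z^3, C_2 ≅ Z^1.

∂_1: C_1 → C_0 maps an edge to its endpoints' difference, ∂[p,q] = q − p. For instance
  ∂[0,1] = [1] − [0].
The resulting 3×3 matrix has rank 2, and its Smith normal form has invariant factors (1,1).

The boundary map ∂_2: C_2 → C_1 acts by ∂[p,q,r] = [q,r] − [p,r] + [p,q]. For instance
  ∂[0,1,2] = [1,2] − [0,2] + [0,1].
This gives a 3×1 integer matrix of rank 1; reducing to Smith normal form yields diagonal entries (1).

From H_k ≅ ker(∂_k) / im(∂_{k+1}) we obtain:

  H_0: rank C_0 − rank ∂_1 = 3 − 2 = 1, and the invariant factors of ∂_1 are all 1, so H_0 = Z.
  H_1: rank ker ∂_1 − rank ∂_2 = (3 − 2) − 1 = 0, and the invariant factors of ∂_2 are all 1, so H_1 = 0.
  H_2: rank ker ∂_2 − rank ∂_3 = (1 − 1) − 0 = 0, and there is no ∂_3, so H_2 = 0.

(K is a triangulation of the 2-simplex.)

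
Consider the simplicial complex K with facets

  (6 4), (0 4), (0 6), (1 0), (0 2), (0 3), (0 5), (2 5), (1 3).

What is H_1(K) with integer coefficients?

Fix the vertex order 0 < 1 < 2 < 3 < 4 < 5 < 6 and write every simplex with vertices in increasing order. Then dim K = 1 and the simplices of K are:

  0-simplices (7): [0], [1], [2], [3], [4], [5], [6]
  1-simplices (9): [0,1], [0,2], [0,3], [0,4], [0,5], [0,6], [1,3], [2,5], [4,6]

so the chain groups are C_0 ≅ Z^7, C_1 ≅ Z^9.

∂_1: C_1 → C_0 is given by ∂[p,q] = [q] − [p]. For instance
  ∂[0,2] = [2] − [0].
This gives a 7×9 integer matrix of rank 6; reducing to Smith normal form yields diagonal entries (1,1,1,1,1,1).

Computing H_k = (kernel of ∂_k) / (image of ∂_{k+1}):

  H_1: rank ker ∂_1 − rank ∂_2 = (9 − 6) − 0 = 3, and there is no ∂_2, so H_1 = Z^3.

H_1 = Z^3.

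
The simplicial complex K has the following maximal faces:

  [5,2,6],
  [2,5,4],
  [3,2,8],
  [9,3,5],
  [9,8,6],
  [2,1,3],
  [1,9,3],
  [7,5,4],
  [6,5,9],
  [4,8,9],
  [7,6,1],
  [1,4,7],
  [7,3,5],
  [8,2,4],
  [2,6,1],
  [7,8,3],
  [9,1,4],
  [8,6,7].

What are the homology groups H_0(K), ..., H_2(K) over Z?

Fix the vertex order 1 < 2 < 3 < 4 < 5 < 6 < 7 < 8 < 9 and write every simplex with vertices in increasing order. Then dim K = 2 and the simplices of K are:

  0-simplices (9): [1], [2], [3], [4], [5], [6], [7], [8], [9]
  1-simplices (27): (27 of them)
  2-simplices (18): [1,2,3], [1,2,6], [1,3,9], [1,4,7], [1,4,9], [1,6,7], [2,3,8], [2,4,5], [2,4,8], [2,5,6], [3,5,7], [3,5,9], [3,7,8], [4,5,7], [4,8,9], [5,6,9], [6,7,8], [6,8,9]

Hence C_0 ≅ Z^9, C_1 ≅ Z^27, C_2 ≅ Z^18.

Boundary ∂_1: C_1 → C_0 sends each edge [p,q] (with p < q) to q − p. For instance
  ∂[1,2] = [2] − [1].
The 9×27 boundary matrix has rank 8 and Smith normal form diag(1,1,1,1,1,1,1,1).

Boundary ∂_2: C_2 → C_1 acts by ∂[p,q,r] = [q,r] − [p,r] + [p,q]. For instance
  ∂[1,2,3] = [2,3] − [1,3] + [1,2],
  ∂[1,4,7] = [4,7] − [1,7] + [1,4].
The resulting 27×18 matrix has rank 17, and its Smith normal form has invariant factors (1,1,1,1,1,1,1,1,1,1,1,1,1,1,1,1,1).

Reading off H_k = ker ∂_k / im ∂_{k+1}:

  H_0: rank C_0 − rank ∂_1 = 9 − 8 = 1, and the invariant factors of ∂_1 are all 1, so H_0 ≅ Z.
  H_1: rank ker ∂_1 − rank ∂_2 = (27 − 8) − 17 = 2, and the invariant factors of ∂_2 are all 1, so H_1 ≅ Z^2.
  H_2: rank ker ∂_2 − rank ∂_3 = (18 − 17) − 0 = 1, and there is no ∂_3, so H_2 ≅ Z.

As a check, the Euler characteristic is 9 − 27 + 18 = 0, which agrees with 1 − 2 + 1 = 0.

H_0 = Z,  H_1 = Z^2,  H_2 = Z.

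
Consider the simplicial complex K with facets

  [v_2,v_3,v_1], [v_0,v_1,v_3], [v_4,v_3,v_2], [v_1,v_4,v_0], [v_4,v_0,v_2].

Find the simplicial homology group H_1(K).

Take the total order v_0 < v_1 < v_2 < v_3 < v_4 on the vertex set. Then K (dimension 2) consists of the simplices:

  0-simplices (5): [v_0], [v_1], [v_2], [v_3], [v_4]
  1-simplices (10): [v_0,v_1], [v_0,v_2], [v_0,v_3], [v_0,v_4], [v_1,v_2], [v_1,v_3], [v_1,v_4], [v_2,v_3], [v_2,v_4], [v_3,v_4]
  2-simplices (5): [v_0,v_1,v_3], [v_0,v_1,v_4], [v_0,v_2,v_4], [v_1,v_2,v_3], [v_2,v_3,v_4]

giving chain groups C_0 ≅ Z^5, C_1 ≅ Z^10, C_2 ≅ Z^5.

Boundary ∂_1: C_1 → C_0 is given by ∂[p,q] = [q] − [p]. For instance
  ∂[v_2,v_4] = [v_4] − [v_2].
As a 5×10 matrix over Z this has rank 4, with invariant factors (1,1,1,1).

The boundary map ∂_2: C_2 → C_1 maps a triangle to the signed sum of its edges. For instance
  ∂[v_1,v_2,v_3] = [v_2,v_3] − [v_1,v_3] + [v_1,v_2],
  ∂[v_0,v_1,v_4] = [v_1,v_4] − [v_0,v_4] + [v_0,v_1].
The resulting 10×5 matrix has rank 5, and its Smith normal form has invariant factors (1,1,1,1,1).

Now H_k = ker ∂_k / im ∂_{k+1}, so:

  H_1: rank ker ∂_1 − rank ∂_2 = (10 − 4) − 5 = 1, and the invariant factors of ∂_2 are all 1, so H_1 ≅ Z.

H_1 = Z.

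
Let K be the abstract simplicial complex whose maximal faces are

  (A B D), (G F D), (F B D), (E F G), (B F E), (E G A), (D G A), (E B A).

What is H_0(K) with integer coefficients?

H_0 ≅ Z.

Order the vertices as A < B < D < E < F < G. Listing each simplex with vertices in this order, K has dimension 2 with simplices:

  0-simplices (6): A, B, D, E, F, G
  1-simplices (12): AB, AD, AE, AG, BD, BE, BF, DF, DG, EF, EG, FG
  2-simplices (8): ABD, ABE, ADG, AEG, BDF, BEF, DFG, EFG

Hence C_0 ≅ Z^6, C_1 ≅ Z^12, C_2 ≅ Z^8.

∂_1: C_1 → C_0 maps an edge to its endpoints' difference, ∂[p,q] = q − p.
As a 6×12 matrix over Z this has rank 5, with invariant factors (1,1,1,1,1).

Boundary ∂_2: C_2 → C_1 acts by ∂[p,q,r] = [q,r] − [p,r] + [p,q]. For instance
  ∂ADG = DG − AG + AD,
  ∂BEF = EF − BF + BE.
The 12×8 boundary matrix has rank 7 and Smith normal form diag(1,1,1,1,1,1,1).

Reading off H_k = ker ∂_k / im ∂_{k+1}:

  H_0: rank C_0 − rank ∂_1 = 6 − 5 = 1, and the invariant factors of ∂_1 are all 1, so H_0 ≅ Z.

(K is a triangulation of the 2-sphere S^2.)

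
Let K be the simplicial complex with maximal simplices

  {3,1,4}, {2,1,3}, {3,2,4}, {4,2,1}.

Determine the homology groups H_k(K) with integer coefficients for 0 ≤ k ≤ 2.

H_0 ≅ Z,  H_1 = 0,  H_2 ≅ Z.

We work with the vertex ordering 1 < 2 < 3 < 4. The simplices of K, each written with vertices in increasing order, are:

  0-simplices (4): [1], [2], [3], [4]
  1-simplices (6): [1,2], [1,3], [1,4], [2,3], [2,4], [3,4]
  2-simplices (4): [1,2,3], [1,2,4], [1,3,4], [2,3,4]

Hence C_0 ≅ Z^4, C_1 ≅ Z^6, C_2 ≅ Z^4.

∂_1: C_1 → C_0 sends each edge [p,q] (with p < q) to q − p. For instance
  ∂[2,4] = [4] − [2].
The resulting 4×6 matrix has rank 3, and its Smith normal form has invariant factors (1,1,1).

∂_2: C_2 → C_1 sends each 2-simplex [p,q,r] to [q,r] − [p,r] + [p,q]. For instance
  ∂[1,2,3] = [2,3] − [1,3] + [1,2],
  ∂[2,3,4] = [3,4] − [2,4] + [2,3].
This gives a 6×4 integer matrix of rank 3; reducing to Smith normal form yields diagonal entries (1,1,1).

Reading off H_k = ker ∂_k / im ∂_{k+1}:

  H_0: rank C_0 − rank ∂_1 = 4 − 3 = 1, and the invariant factors of ∂_1 are all 1, so H_0 = Z.
  H_1: rank ker ∂_1 − rank ∂_2 = (6 − 3) − 3 = 0, and the invariant factors of ∂_2 are all 1, so H_1 = 0.
  H_2: rank ker ∂_2 − rank ∂_3 = (4 − 3) − 0 = 1, and there is no ∂_3, so H_2 = Z.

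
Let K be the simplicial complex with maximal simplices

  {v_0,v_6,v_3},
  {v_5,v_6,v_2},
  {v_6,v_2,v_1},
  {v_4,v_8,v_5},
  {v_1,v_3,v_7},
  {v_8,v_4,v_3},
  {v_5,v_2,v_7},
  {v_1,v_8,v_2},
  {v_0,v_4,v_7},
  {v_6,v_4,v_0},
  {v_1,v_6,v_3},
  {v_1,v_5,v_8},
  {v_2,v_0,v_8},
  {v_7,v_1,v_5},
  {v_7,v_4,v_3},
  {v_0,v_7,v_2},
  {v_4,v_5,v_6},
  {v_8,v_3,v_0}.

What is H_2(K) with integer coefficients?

H_2 = 0.

We work with the vertex ordering v_0 < v_1 < v_2 < v_3 < v_4 < v_5 < v_6 < v_7 < v_8. The simplices of K, each written with vertices in increasing order, are:

  0-simplices (9): [v_0], [v_1], [v_2], [v_3], [v_4], [v_5], [v_6], [v_7], [v_8]
  1-simplices (27): (27 of them)
  2-simplices (18): (18 of them)

so the chain groups are C_0 ≅ Z^9, C_1 ≅ Z^27, C_2 ≅ Z^18.

Boundary ∂_1: C_1 → C_0 is given by ∂[p,q] = [q] − [p].
As a 9×27 matrix over Z this has rank 8, with invariant factors (1,1,1,1,1,1,1,1).

The boundary map ∂_2: C_2 → C_1 sends each 2-simplex [p,q,r] to [q,r] − [p,r] + [p,q]. For instance
  ∂[v_0,v_3,v_8] = [v_3,v_8] − [v_0,v_8] + [v_0,v_3],
  ∂[v_2,v_5,v_7] = [v_5,v_7] − [v_2,v_7] + [v_2,v_5].
The 27×18 boundary matrix has rank 18 and Smith normal form diag(1,1,1,1,1,1,1,1,1,1,1,1,1,1,1,1,1,2).

Computing H_k = (kernel of ∂_k) / (image of ∂_{k+1}):

  H_2: rank ker ∂_2 − rank ∂_3 = (18 − 18) − 0 = 0, and there is no ∂_3, so H_2 = 0.

(K is a triangulation of the Klein bottle.)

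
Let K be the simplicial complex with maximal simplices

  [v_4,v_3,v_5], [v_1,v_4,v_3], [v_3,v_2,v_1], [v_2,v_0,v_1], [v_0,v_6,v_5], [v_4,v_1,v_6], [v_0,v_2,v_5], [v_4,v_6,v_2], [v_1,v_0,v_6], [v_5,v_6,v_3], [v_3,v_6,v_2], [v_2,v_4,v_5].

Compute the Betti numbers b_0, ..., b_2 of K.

Fix the vertex order v_0 < v_1 < v_2 < v_3 < v_4 < v_5 < v_6 and write every simplex with vertices in increasing order. Then dim K = 2 and the simplices of K are:

  0-simplices (7): [v_0], [v_1], [v_2], [v_3], [v_4], [v_5], [v_6]
  1-simplices (18): (18 of them)
  2-simplices (12): (12 of them)

giving chain groups C_0 ≅ Z^7, C_1 ≅ Z^18, C_2 ≅ Z^12.

The boundary map ∂_1: C_1 → C_0 is given by ∂[p,q] = [q] − [p].
This gives a 7×18 integer matrix of rank 6; reducing to Smith normal form yields diagonal entries (1,1,1,1,1,1).

The boundary map ∂_2: C_2 → C_1 maps a triangle to the signed sum of its edges. For instance
  ∂[v_2,v_3,v_6] = [v_3,v_6] − [v_2,v_6] + [v_2,v_3],
  ∂[v_0,v_2,v_5] = [v_2,v_5] − [v_0,v_5] + [v_0,v_2].
The 18×12 boundary matrix has rank 12 and Smith normal form diag(1,1,1,1,1,1,1,1,1,1,1,2).

From H_k ≅ ker(∂_k) / im(∂_{k+1}) we obtain:

  H_0: rank C_0 − rank ∂_1 = 7 − 6 = 1, and the invariant factors of ∂_1 are all 1, so H_0 = Z.
  H_1: rank ker ∂_1 − rank ∂_2 = (18 − 6) − 12 = 0, and ∂_2 has invariant factor 2 > 1, so H_1 = Z/2.
  H_2: rank ker ∂_2 − rank ∂_3 = (12 − 12) − 0 = 0, and there is no ∂_3, so H_2 = 0.

As a check, the Euler characteristic is 7 − 18 + 12 = 1, which agrees with 1 − 0 + 0 = 1.
(K is a triangulation of the real projective plane RP^2.)

Hence the Betti numbers are b_0 = 1, b_1 = 0, b_2 = 0.

b_0 = 1, b_1 = 0, b_2 = 0.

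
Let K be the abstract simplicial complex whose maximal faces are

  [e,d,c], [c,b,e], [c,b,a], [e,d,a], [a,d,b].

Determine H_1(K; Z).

Fix the vertex order a < b < c < d < e and write every simplex with vertices in increasing order. Then dim K = 2 and the simplices of K are:

  0-simplices (5): a, b, c, d, e
  1-simplices (10): ab, ac, ad, ae, bc, bd, be, cd, ce, de
  2-simplices (5): abc, abd, ade, bce, cde

Hence C_0 ≅ Z^5, C_1 ≅ Z^10, C_2 ≅ Z^5.

The boundary map ∂_1: C_1 → C_0 maps an edge to its endpoints' difference, ∂[p,q] = q − p. For instance
  ∂cd = d − c.
The 5×10 boundary matrix has rank 4 and Smith normal form diag(1,1,1,1).

The boundary map ∂_2: C_2 → C_1 sends each 2-simplex [p,q,r] to [q,r] − [p,r] + [p,q]. For instance
  ∂bce = ce − be + bc,
  ∂abd = bd − ad + ab.
This gives a 10×5 integer matrix of rank 5; reducing to Smith normal form yields diagonal entries (1,1,1,1,1).

Computing H_k = (kernel of ∂_k) / (image of ∂_{k+1}):

  H_1: rank ker ∂_1 − rank ∂_2 = (10 − 4) − 5 = 1, and the invariant factors of ∂_2 are all 1, so H_1 ≅ Z.

H_1 = Z.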